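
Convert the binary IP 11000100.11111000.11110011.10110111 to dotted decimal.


11000100 = 196
11111000 = 248
11110011 = 243
10110111 = 183
IP: 196.248.243.183


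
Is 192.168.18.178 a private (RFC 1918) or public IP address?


RFC 1918 private ranges:
  10.0.0.0/8 (10.0.0.0 - 10.255.255.255)
  172.16.0.0/12 (172.16.0.0 - 172.31.255.255)
  192.168.0.0/16 (192.168.0.0 - 192.168.255.255)
Private (in 192.168.0.0/16)


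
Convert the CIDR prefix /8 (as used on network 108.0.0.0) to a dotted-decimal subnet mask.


/8 means 8 network bits, 24 host bits
Binary: 11111111000000000000000000000000
Mask: 255.0.0.0


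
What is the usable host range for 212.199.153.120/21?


Network: 212.199.152.0
Broadcast: 212.199.159.255
First usable = network + 1
Last usable = broadcast - 1
Range: 212.199.152.1 to 212.199.159.254


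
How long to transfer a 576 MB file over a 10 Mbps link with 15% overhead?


Effective throughput = 10 * (1 - 15/100) = 8.5 Mbps
File size in Mb = 576 * 8 = 4608 Mb
Time = 4608 / 8.5
Time = 542.1176 seconds


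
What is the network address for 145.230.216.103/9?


IP:   10010001.11100110.11011000.01100111
Mask: 11111111.10000000.00000000.00000000
AND operation:
Net:  10010001.10000000.00000000.00000000
Network: 145.128.0.0/9


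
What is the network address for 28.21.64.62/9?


IP:   00011100.00010101.01000000.00111110
Mask: 11111111.10000000.00000000.00000000
AND operation:
Net:  00011100.00000000.00000000.00000000
Network: 28.0.0.0/9


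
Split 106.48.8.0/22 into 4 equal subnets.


New prefix = 22 + 2 = 24
Each subnet has 256 addresses
  106.48.8.0/24
  106.48.9.0/24
  106.48.10.0/24
  106.48.11.0/24
Subnets: 106.48.8.0/24, 106.48.9.0/24, 106.48.10.0/24, 106.48.11.0/24


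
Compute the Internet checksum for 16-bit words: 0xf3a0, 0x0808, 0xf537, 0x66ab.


Sum all words (with carry folding):
+ 0xf3a0 = 0xf3a0
+ 0x0808 = 0xfba8
+ 0xf537 = 0xf0e0
+ 0x66ab = 0x578c
One's complement: ~0x578c
Checksum = 0xa873


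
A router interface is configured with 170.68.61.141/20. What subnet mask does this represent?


/20 means 20 network bits, 12 host bits
Binary: 11111111111111111111000000000000
Mask: 255.255.240.0


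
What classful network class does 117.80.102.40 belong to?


First octet: 117
Binary: 01110101
0xxxxxxx -> Class A (1-126)
Class A, default mask 255.0.0.0 (/8)


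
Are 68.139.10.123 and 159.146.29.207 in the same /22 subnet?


Mask: 255.255.252.0
68.139.10.123 AND mask = 68.139.8.0
159.146.29.207 AND mask = 159.146.28.0
No, different subnets (68.139.8.0 vs 159.146.28.0)


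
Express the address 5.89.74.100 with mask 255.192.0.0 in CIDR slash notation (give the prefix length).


Binary: 11111111.11000000.00000000.00000000
Count leading 1s
Prefix: /10


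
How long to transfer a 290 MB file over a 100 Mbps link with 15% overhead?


Effective throughput = 100 * (1 - 15/100) = 85 Mbps
File size in Mb = 290 * 8 = 2320 Mb
Time = 2320 / 85
Time = 27.2941 seconds


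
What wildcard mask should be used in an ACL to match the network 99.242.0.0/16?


Subnet mask: 255.255.0.0
Wildcard = 255.255.255.255 - subnet mask
255 - 255 = 0
255 - 255 = 0
255 - 0 = 255
255 - 0 = 255
Wildcard: 0.0.255.255


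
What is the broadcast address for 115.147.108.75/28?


Network: 115.147.108.64/28
Host bits = 4
Set all host bits to 1:
Broadcast: 115.147.108.79


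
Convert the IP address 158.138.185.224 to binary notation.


158 = 10011110
138 = 10001010
185 = 10111001
224 = 11100000
Binary: 10011110.10001010.10111001.11100000


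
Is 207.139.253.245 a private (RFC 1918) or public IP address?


RFC 1918 private ranges:
  10.0.0.0/8 (10.0.0.0 - 10.255.255.255)
  172.16.0.0/12 (172.16.0.0 - 172.31.255.255)
  192.168.0.0/16 (192.168.0.0 - 192.168.255.255)
Public (not in any RFC 1918 range)


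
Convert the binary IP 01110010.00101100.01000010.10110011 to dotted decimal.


01110010 = 114
00101100 = 44
01000010 = 66
10110011 = 179
IP: 114.44.66.179


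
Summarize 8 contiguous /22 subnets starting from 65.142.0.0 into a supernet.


Original prefix: /22
Number of subnets: 8 = 2^3
New prefix = 22 - 3 = 19
Supernet: 65.142.0.0/19


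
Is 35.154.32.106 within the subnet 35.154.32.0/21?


Subnet network: 35.154.32.0
Test IP AND mask: 35.154.32.0
Yes, 35.154.32.106 is in 35.154.32.0/21


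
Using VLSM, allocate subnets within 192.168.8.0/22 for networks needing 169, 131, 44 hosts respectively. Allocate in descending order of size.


169 hosts -> /24 (254 usable): 192.168.8.0/24
131 hosts -> /24 (254 usable): 192.168.9.0/24
44 hosts -> /26 (62 usable): 192.168.10.0/26
Allocation: 192.168.8.0/24 (169 hosts, 254 usable); 192.168.9.0/24 (131 hosts, 254 usable); 192.168.10.0/26 (44 hosts, 62 usable)


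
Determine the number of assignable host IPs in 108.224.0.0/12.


Host bits = 32 - 12 = 20
Total addresses = 2^20 = 1048576
Usable = total - 2 (network and broadcast)
Usable hosts: 1048574


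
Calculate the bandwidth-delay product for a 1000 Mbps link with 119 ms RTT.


BDP = bandwidth * RTT
= 1000 Mbps * 119 ms
= 1000 * 1e6 * 119 / 1000 bits
= 119000000 bits
= 14875000 bytes
= 14526.3672 KB
BDP = 119000000 bits (14875000 bytes)


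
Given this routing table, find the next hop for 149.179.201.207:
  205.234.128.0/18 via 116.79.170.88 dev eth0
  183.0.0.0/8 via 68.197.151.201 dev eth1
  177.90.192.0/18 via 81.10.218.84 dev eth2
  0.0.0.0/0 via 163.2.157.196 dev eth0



Longest prefix match for 149.179.201.207:
  /18 205.234.128.0: no
  /8 183.0.0.0: no
  /18 177.90.192.0: no
  /0 0.0.0.0: MATCH
Selected: next-hop 163.2.157.196 via eth0 (matched /0)


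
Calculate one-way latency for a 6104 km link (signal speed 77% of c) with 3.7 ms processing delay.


Speed = 0.77 * 3e5 km/s = 231000 km/s
Propagation delay = 6104 / 231000 = 0.0264 s = 26.4242 ms
Processing delay = 3.7 ms
Total one-way latency = 30.1242 ms


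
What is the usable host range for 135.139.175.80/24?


Network: 135.139.175.0
Broadcast: 135.139.175.255
First usable = network + 1
Last usable = broadcast - 1
Range: 135.139.175.1 to 135.139.175.254


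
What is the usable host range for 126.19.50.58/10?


Network: 126.0.0.0
Broadcast: 126.63.255.255
First usable = network + 1
Last usable = broadcast - 1
Range: 126.0.0.1 to 126.63.255.254


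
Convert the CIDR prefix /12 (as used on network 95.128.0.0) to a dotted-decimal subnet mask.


/12 means 12 network bits, 20 host bits
Binary: 11111111111100000000000000000000
Mask: 255.240.0.0


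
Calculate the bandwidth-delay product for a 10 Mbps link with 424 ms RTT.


BDP = bandwidth * RTT
= 10 Mbps * 424 ms
= 10 * 1e6 * 424 / 1000 bits
= 4240000 bits
= 530000 bytes
= 517.5781 KB
BDP = 4240000 bits (530000 bytes)


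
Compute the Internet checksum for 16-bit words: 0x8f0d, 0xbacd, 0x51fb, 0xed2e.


Sum all words (with carry folding):
+ 0x8f0d = 0x8f0d
+ 0xbacd = 0x49db
+ 0x51fb = 0x9bd6
+ 0xed2e = 0x8905
One's complement: ~0x8905
Checksum = 0x76fa


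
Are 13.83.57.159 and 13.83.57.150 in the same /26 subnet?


Mask: 255.255.255.192
13.83.57.159 AND mask = 13.83.57.128
13.83.57.150 AND mask = 13.83.57.128
Yes, same subnet (13.83.57.128)


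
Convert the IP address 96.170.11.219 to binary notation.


96 = 01100000
170 = 10101010
11 = 00001011
219 = 11011011
Binary: 01100000.10101010.00001011.11011011


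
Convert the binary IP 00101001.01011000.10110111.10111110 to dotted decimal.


00101001 = 41
01011000 = 88
10110111 = 183
10111110 = 190
IP: 41.88.183.190


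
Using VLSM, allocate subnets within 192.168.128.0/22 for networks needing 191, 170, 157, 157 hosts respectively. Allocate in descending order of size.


191 hosts -> /24 (254 usable): 192.168.128.0/24
170 hosts -> /24 (254 usable): 192.168.129.0/24
157 hosts -> /24 (254 usable): 192.168.130.0/24
157 hosts -> /24 (254 usable): 192.168.131.0/24
Allocation: 192.168.128.0/24 (191 hosts, 254 usable); 192.168.129.0/24 (170 hosts, 254 usable); 192.168.130.0/24 (157 hosts, 254 usable); 192.168.131.0/24 (157 hosts, 254 usable)


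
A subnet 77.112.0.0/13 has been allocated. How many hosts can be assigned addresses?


Host bits = 32 - 13 = 19
Total addresses = 2^19 = 524288
Usable = total - 2 (network and broadcast)
Usable hosts: 524286


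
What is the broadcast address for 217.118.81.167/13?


Network: 217.112.0.0/13
Host bits = 19
Set all host bits to 1:
Broadcast: 217.119.255.255


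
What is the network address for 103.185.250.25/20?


IP:   01100111.10111001.11111010.00011001
Mask: 11111111.11111111.11110000.00000000
AND operation:
Net:  01100111.10111001.11110000.00000000
Network: 103.185.240.0/20


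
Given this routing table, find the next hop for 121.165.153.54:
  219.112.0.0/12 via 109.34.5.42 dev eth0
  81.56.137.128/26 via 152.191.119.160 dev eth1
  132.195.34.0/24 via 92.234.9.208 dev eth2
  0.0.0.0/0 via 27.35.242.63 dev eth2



Longest prefix match for 121.165.153.54:
  /12 219.112.0.0: no
  /26 81.56.137.128: no
  /24 132.195.34.0: no
  /0 0.0.0.0: MATCH
Selected: next-hop 27.35.242.63 via eth2 (matched /0)


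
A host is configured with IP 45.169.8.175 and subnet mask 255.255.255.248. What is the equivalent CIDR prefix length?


Binary: 11111111.11111111.11111111.11111000
Count leading 1s
Prefix: /29


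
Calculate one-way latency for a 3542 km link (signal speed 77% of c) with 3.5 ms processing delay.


Speed = 0.77 * 3e5 km/s = 231000 km/s
Propagation delay = 3542 / 231000 = 0.0153 s = 15.3333 ms
Processing delay = 3.5 ms
Total one-way latency = 18.8333 ms


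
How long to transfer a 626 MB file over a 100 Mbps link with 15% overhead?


Effective throughput = 100 * (1 - 15/100) = 85 Mbps
File size in Mb = 626 * 8 = 5008 Mb
Time = 5008 / 85
Time = 58.9176 seconds


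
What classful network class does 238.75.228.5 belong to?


First octet: 238
Binary: 11101110
1110xxxx -> Class D (224-239)
Class D (multicast), default mask N/A


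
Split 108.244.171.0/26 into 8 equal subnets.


New prefix = 26 + 3 = 29
Each subnet has 8 addresses
  108.244.171.0/29
  108.244.171.8/29
  108.244.171.16/29
  108.244.171.24/29
  108.244.171.32/29
  108.244.171.40/29
  108.244.171.48/29
  108.244.171.56/29
Subnets: 108.244.171.0/29, 108.244.171.8/29, 108.244.171.16/29, 108.244.171.24/29, 108.244.171.32/29, 108.244.171.40/29, 108.244.171.48/29, 108.244.171.56/29


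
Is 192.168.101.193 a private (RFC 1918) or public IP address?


RFC 1918 private ranges:
  10.0.0.0/8 (10.0.0.0 - 10.255.255.255)
  172.16.0.0/12 (172.16.0.0 - 172.31.255.255)
  192.168.0.0/16 (192.168.0.0 - 192.168.255.255)
Private (in 192.168.0.0/16)


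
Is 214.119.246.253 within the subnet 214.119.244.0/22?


Subnet network: 214.119.244.0
Test IP AND mask: 214.119.244.0
Yes, 214.119.246.253 is in 214.119.244.0/22


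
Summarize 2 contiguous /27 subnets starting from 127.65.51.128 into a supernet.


Original prefix: /27
Number of subnets: 2 = 2^1
New prefix = 27 - 1 = 26
Supernet: 127.65.51.128/26


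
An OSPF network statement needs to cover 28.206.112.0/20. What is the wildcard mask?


Subnet mask: 255.255.240.0
Wildcard = 255.255.255.255 - subnet mask
255 - 255 = 0
255 - 255 = 0
255 - 240 = 15
255 - 0 = 255
Wildcard: 0.0.15.255


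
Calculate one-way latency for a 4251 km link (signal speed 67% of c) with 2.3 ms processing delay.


Speed = 0.67 * 3e5 km/s = 201000 km/s
Propagation delay = 4251 / 201000 = 0.0211 s = 21.1493 ms
Processing delay = 2.3 ms
Total one-way latency = 23.4493 ms


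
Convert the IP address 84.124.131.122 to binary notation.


84 = 01010100
124 = 01111100
131 = 10000011
122 = 01111010
Binary: 01010100.01111100.10000011.01111010


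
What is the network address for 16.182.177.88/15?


IP:   00010000.10110110.10110001.01011000
Mask: 11111111.11111110.00000000.00000000
AND operation:
Net:  00010000.10110110.00000000.00000000
Network: 16.182.0.0/15


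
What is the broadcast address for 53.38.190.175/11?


Network: 53.32.0.0/11
Host bits = 21
Set all host bits to 1:
Broadcast: 53.63.255.255


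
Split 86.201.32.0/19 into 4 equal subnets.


New prefix = 19 + 2 = 21
Each subnet has 2048 addresses
  86.201.32.0/21
  86.201.40.0/21
  86.201.48.0/21
  86.201.56.0/21
Subnets: 86.201.32.0/21, 86.201.40.0/21, 86.201.48.0/21, 86.201.56.0/21


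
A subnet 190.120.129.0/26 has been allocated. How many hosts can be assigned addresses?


Host bits = 32 - 26 = 6
Total addresses = 2^6 = 64
Usable = total - 2 (network and broadcast)
Usable hosts: 62


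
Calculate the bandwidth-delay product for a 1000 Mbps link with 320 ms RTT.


BDP = bandwidth * RTT
= 1000 Mbps * 320 ms
= 1000 * 1e6 * 320 / 1000 bits
= 320000000 bits
= 40000000 bytes
= 39062.5 KB
BDP = 320000000 bits (40000000 bytes)


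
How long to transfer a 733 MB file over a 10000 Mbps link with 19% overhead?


Effective throughput = 10000 * (1 - 19/100) = 8100.0 Mbps
File size in Mb = 733 * 8 = 5864 Mb
Time = 5864 / 8100.0
Time = 0.724 seconds


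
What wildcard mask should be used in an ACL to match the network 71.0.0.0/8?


Subnet mask: 255.0.0.0
Wildcard = 255.255.255.255 - subnet mask
255 - 255 = 0
255 - 0 = 255
255 - 0 = 255
255 - 0 = 255
Wildcard: 0.255.255.255


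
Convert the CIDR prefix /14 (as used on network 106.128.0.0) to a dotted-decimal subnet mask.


/14 means 14 network bits, 18 host bits
Binary: 11111111111111000000000000000000
Mask: 255.252.0.0


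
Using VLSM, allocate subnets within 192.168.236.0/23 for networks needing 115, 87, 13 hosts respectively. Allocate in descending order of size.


115 hosts -> /25 (126 usable): 192.168.236.0/25
87 hosts -> /25 (126 usable): 192.168.236.128/25
13 hosts -> /28 (14 usable): 192.168.237.0/28
Allocation: 192.168.236.0/25 (115 hosts, 126 usable); 192.168.236.128/25 (87 hosts, 126 usable); 192.168.237.0/28 (13 hosts, 14 usable)


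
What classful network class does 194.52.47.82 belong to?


First octet: 194
Binary: 11000010
110xxxxx -> Class C (192-223)
Class C, default mask 255.255.255.0 (/24)


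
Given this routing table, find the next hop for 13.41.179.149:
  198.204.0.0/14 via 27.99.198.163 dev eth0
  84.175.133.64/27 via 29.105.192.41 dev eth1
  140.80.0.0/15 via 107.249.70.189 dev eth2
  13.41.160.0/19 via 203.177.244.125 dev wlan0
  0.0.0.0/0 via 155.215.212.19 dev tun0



Longest prefix match for 13.41.179.149:
  /14 198.204.0.0: no
  /27 84.175.133.64: no
  /15 140.80.0.0: no
  /19 13.41.160.0: MATCH
  /0 0.0.0.0: MATCH
Selected: next-hop 203.177.244.125 via wlan0 (matched /19)


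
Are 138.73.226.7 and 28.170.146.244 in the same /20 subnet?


Mask: 255.255.240.0
138.73.226.7 AND mask = 138.73.224.0
28.170.146.244 AND mask = 28.170.144.0
No, different subnets (138.73.224.0 vs 28.170.144.0)


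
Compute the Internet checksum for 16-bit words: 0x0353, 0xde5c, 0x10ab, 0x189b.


Sum all words (with carry folding):
+ 0x0353 = 0x0353
+ 0xde5c = 0xe1af
+ 0x10ab = 0xf25a
+ 0x189b = 0x0af6
One's complement: ~0x0af6
Checksum = 0xf509


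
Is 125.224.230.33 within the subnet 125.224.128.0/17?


Subnet network: 125.224.128.0
Test IP AND mask: 125.224.128.0
Yes, 125.224.230.33 is in 125.224.128.0/17


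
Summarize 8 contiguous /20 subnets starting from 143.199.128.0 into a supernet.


Original prefix: /20
Number of subnets: 8 = 2^3
New prefix = 20 - 3 = 17
Supernet: 143.199.128.0/17


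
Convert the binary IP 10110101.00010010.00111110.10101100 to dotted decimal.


10110101 = 181
00010010 = 18
00111110 = 62
10101100 = 172
IP: 181.18.62.172


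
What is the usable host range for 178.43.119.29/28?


Network: 178.43.119.16
Broadcast: 178.43.119.31
First usable = network + 1
Last usable = broadcast - 1
Range: 178.43.119.17 to 178.43.119.30


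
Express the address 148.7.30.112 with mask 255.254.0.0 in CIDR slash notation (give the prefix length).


Binary: 11111111.11111110.00000000.00000000
Count leading 1s
Prefix: /15


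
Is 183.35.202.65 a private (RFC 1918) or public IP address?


RFC 1918 private ranges:
  10.0.0.0/8 (10.0.0.0 - 10.255.255.255)
  172.16.0.0/12 (172.16.0.0 - 172.31.255.255)
  192.168.0.0/16 (192.168.0.0 - 192.168.255.255)
Public (not in any RFC 1918 range)


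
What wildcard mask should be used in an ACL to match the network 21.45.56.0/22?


Subnet mask: 255.255.252.0
Wildcard = 255.255.255.255 - subnet mask
255 - 255 = 0
255 - 255 = 0
255 - 252 = 3
255 - 0 = 255
Wildcard: 0.0.3.255


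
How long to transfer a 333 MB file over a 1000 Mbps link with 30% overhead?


Effective throughput = 1000 * (1 - 30/100) = 700 Mbps
File size in Mb = 333 * 8 = 2664 Mb
Time = 2664 / 700
Time = 3.8057 seconds


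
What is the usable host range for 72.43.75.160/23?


Network: 72.43.74.0
Broadcast: 72.43.75.255
First usable = network + 1
Last usable = broadcast - 1
Range: 72.43.74.1 to 72.43.75.254


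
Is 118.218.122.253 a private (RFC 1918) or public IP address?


RFC 1918 private ranges:
  10.0.0.0/8 (10.0.0.0 - 10.255.255.255)
  172.16.0.0/12 (172.16.0.0 - 172.31.255.255)
  192.168.0.0/16 (192.168.0.0 - 192.168.255.255)
Public (not in any RFC 1918 range)


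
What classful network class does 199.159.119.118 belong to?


First octet: 199
Binary: 11000111
110xxxxx -> Class C (192-223)
Class C, default mask 255.255.255.0 (/24)


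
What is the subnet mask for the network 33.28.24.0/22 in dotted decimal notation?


/22 means 22 network bits, 10 host bits
Binary: 11111111111111111111110000000000
Mask: 255.255.252.0


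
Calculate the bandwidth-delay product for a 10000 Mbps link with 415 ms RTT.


BDP = bandwidth * RTT
= 10000 Mbps * 415 ms
= 10000 * 1e6 * 415 / 1000 bits
= 4150000000 bits
= 518750000 bytes
= 506591.7969 KB
BDP = 4150000000 bits (518750000 bytes)


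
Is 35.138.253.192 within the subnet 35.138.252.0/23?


Subnet network: 35.138.252.0
Test IP AND mask: 35.138.252.0
Yes, 35.138.253.192 is in 35.138.252.0/23


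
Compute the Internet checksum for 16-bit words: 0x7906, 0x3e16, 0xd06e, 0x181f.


Sum all words (with carry folding):
+ 0x7906 = 0x7906
+ 0x3e16 = 0xb71c
+ 0xd06e = 0x878b
+ 0x181f = 0x9faa
One's complement: ~0x9faa
Checksum = 0x6055


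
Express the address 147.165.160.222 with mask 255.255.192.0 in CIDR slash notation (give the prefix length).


Binary: 11111111.11111111.11000000.00000000
Count leading 1s
Prefix: /18


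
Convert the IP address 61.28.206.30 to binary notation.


61 = 00111101
28 = 00011100
206 = 11001110
30 = 00011110
Binary: 00111101.00011100.11001110.00011110


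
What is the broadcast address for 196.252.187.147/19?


Network: 196.252.160.0/19
Host bits = 13
Set all host bits to 1:
Broadcast: 196.252.191.255


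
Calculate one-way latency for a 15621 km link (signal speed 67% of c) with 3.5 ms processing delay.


Speed = 0.67 * 3e5 km/s = 201000 km/s
Propagation delay = 15621 / 201000 = 0.0777 s = 77.7164 ms
Processing delay = 3.5 ms
Total one-way latency = 81.2164 ms


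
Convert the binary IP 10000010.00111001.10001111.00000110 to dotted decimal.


10000010 = 130
00111001 = 57
10001111 = 143
00000110 = 6
IP: 130.57.143.6


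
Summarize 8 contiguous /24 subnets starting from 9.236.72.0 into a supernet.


Original prefix: /24
Number of subnets: 8 = 2^3
New prefix = 24 - 3 = 21
Supernet: 9.236.72.0/21


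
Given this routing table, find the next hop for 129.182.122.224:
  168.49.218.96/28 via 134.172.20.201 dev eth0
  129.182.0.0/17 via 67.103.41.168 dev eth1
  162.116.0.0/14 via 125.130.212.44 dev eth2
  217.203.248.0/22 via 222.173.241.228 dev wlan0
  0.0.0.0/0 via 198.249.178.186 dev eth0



Longest prefix match for 129.182.122.224:
  /28 168.49.218.96: no
  /17 129.182.0.0: MATCH
  /14 162.116.0.0: no
  /22 217.203.248.0: no
  /0 0.0.0.0: MATCH
Selected: next-hop 67.103.41.168 via eth1 (matched /17)


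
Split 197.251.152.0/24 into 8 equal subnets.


New prefix = 24 + 3 = 27
Each subnet has 32 addresses
  197.251.152.0/27
  197.251.152.32/27
  197.251.152.64/27
  197.251.152.96/27
  197.251.152.128/27
  197.251.152.160/27
  197.251.152.192/27
  197.251.152.224/27
Subnets: 197.251.152.0/27, 197.251.152.32/27, 197.251.152.64/27, 197.251.152.96/27, 197.251.152.128/27, 197.251.152.160/27, 197.251.152.192/27, 197.251.152.224/27


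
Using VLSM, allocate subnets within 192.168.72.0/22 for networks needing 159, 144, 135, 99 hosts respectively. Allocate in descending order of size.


159 hosts -> /24 (254 usable): 192.168.72.0/24
144 hosts -> /24 (254 usable): 192.168.73.0/24
135 hosts -> /24 (254 usable): 192.168.74.0/24
99 hosts -> /25 (126 usable): 192.168.75.0/25
Allocation: 192.168.72.0/24 (159 hosts, 254 usable); 192.168.73.0/24 (144 hosts, 254 usable); 192.168.74.0/24 (135 hosts, 254 usable); 192.168.75.0/25 (99 hosts, 126 usable)


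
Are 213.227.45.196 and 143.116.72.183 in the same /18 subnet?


Mask: 255.255.192.0
213.227.45.196 AND mask = 213.227.0.0
143.116.72.183 AND mask = 143.116.64.0
No, different subnets (213.227.0.0 vs 143.116.64.0)


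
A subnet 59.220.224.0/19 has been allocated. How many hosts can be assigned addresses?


Host bits = 32 - 19 = 13
Total addresses = 2^13 = 8192
Usable = total - 2 (network and broadcast)
Usable hosts: 8190


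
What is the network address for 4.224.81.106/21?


IP:   00000100.11100000.01010001.01101010
Mask: 11111111.11111111.11111000.00000000
AND operation:
Net:  00000100.11100000.01010000.00000000
Network: 4.224.80.0/21


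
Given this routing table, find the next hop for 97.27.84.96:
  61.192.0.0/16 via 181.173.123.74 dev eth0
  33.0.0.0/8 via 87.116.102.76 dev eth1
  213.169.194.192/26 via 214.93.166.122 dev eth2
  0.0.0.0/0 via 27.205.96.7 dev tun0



Longest prefix match for 97.27.84.96:
  /16 61.192.0.0: no
  /8 33.0.0.0: no
  /26 213.169.194.192: no
  /0 0.0.0.0: MATCH
Selected: next-hop 27.205.96.7 via tun0 (matched /0)


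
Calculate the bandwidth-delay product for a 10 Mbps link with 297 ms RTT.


BDP = bandwidth * RTT
= 10 Mbps * 297 ms
= 10 * 1e6 * 297 / 1000 bits
= 2970000 bits
= 371250 bytes
= 362.5488 KB
BDP = 2970000 bits (371250 bytes)


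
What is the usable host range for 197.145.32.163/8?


Network: 197.0.0.0
Broadcast: 197.255.255.255
First usable = network + 1
Last usable = broadcast - 1
Range: 197.0.0.1 to 197.255.255.254


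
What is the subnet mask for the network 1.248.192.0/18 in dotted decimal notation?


/18 means 18 network bits, 14 host bits
Binary: 11111111111111111100000000000000
Mask: 255.255.192.0


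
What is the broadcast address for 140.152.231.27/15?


Network: 140.152.0.0/15
Host bits = 17
Set all host bits to 1:
Broadcast: 140.153.255.255


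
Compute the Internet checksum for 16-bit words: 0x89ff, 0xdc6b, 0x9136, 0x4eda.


Sum all words (with carry folding):
+ 0x89ff = 0x89ff
+ 0xdc6b = 0x666b
+ 0x9136 = 0xf7a1
+ 0x4eda = 0x467c
One's complement: ~0x467c
Checksum = 0xb983


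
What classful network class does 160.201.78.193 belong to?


First octet: 160
Binary: 10100000
10xxxxxx -> Class B (128-191)
Class B, default mask 255.255.0.0 (/16)


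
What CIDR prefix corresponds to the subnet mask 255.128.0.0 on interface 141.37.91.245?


Binary: 11111111.10000000.00000000.00000000
Count leading 1s
Prefix: /9


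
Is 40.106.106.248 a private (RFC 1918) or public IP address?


RFC 1918 private ranges:
  10.0.0.0/8 (10.0.0.0 - 10.255.255.255)
  172.16.0.0/12 (172.16.0.0 - 172.31.255.255)
  192.168.0.0/16 (192.168.0.0 - 192.168.255.255)
Public (not in any RFC 1918 range)


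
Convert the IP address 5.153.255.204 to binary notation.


5 = 00000101
153 = 10011001
255 = 11111111
204 = 11001100
Binary: 00000101.10011001.11111111.11001100


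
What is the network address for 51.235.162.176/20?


IP:   00110011.11101011.10100010.10110000
Mask: 11111111.11111111.11110000.00000000
AND operation:
Net:  00110011.11101011.10100000.00000000
Network: 51.235.160.0/20


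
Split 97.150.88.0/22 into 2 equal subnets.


New prefix = 22 + 1 = 23
Each subnet has 512 addresses
  97.150.88.0/23
  97.150.90.0/23
Subnets: 97.150.88.0/23, 97.150.90.0/23


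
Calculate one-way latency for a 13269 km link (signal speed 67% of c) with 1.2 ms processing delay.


Speed = 0.67 * 3e5 km/s = 201000 km/s
Propagation delay = 13269 / 201000 = 0.066 s = 66.0149 ms
Processing delay = 1.2 ms
Total one-way latency = 67.2149 ms


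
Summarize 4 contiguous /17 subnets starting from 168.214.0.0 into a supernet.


Original prefix: /17
Number of subnets: 4 = 2^2
New prefix = 17 - 2 = 15
Supernet: 168.214.0.0/15


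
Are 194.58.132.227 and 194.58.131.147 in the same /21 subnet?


Mask: 255.255.248.0
194.58.132.227 AND mask = 194.58.128.0
194.58.131.147 AND mask = 194.58.128.0
Yes, same subnet (194.58.128.0)


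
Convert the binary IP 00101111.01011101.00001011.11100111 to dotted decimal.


00101111 = 47
01011101 = 93
00001011 = 11
11100111 = 231
IP: 47.93.11.231


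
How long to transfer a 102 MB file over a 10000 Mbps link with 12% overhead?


Effective throughput = 10000 * (1 - 12/100) = 8800 Mbps
File size in Mb = 102 * 8 = 816 Mb
Time = 816 / 8800
Time = 0.0927 seconds


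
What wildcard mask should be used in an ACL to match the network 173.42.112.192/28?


Subnet mask: 255.255.255.240
Wildcard = 255.255.255.255 - subnet mask
255 - 255 = 0
255 - 255 = 0
255 - 255 = 0
255 - 240 = 15
Wildcard: 0.0.0.15


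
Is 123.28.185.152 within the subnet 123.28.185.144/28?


Subnet network: 123.28.185.144
Test IP AND mask: 123.28.185.144
Yes, 123.28.185.152 is in 123.28.185.144/28


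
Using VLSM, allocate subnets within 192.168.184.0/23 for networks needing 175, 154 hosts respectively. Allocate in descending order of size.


175 hosts -> /24 (254 usable): 192.168.184.0/24
154 hosts -> /24 (254 usable): 192.168.185.0/24
Allocation: 192.168.184.0/24 (175 hosts, 254 usable); 192.168.185.0/24 (154 hosts, 254 usable)


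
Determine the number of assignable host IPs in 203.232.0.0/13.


Host bits = 32 - 13 = 19
Total addresses = 2^19 = 524288
Usable = total - 2 (network and broadcast)
Usable hosts: 524286


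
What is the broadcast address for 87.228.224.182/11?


Network: 87.224.0.0/11
Host bits = 21
Set all host bits to 1:
Broadcast: 87.255.255.255


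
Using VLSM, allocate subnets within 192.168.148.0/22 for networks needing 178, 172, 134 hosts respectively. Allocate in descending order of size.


178 hosts -> /24 (254 usable): 192.168.148.0/24
172 hosts -> /24 (254 usable): 192.168.149.0/24
134 hosts -> /24 (254 usable): 192.168.150.0/24
Allocation: 192.168.148.0/24 (178 hosts, 254 usable); 192.168.149.0/24 (172 hosts, 254 usable); 192.168.150.0/24 (134 hosts, 254 usable)


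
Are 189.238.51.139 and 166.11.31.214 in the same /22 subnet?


Mask: 255.255.252.0
189.238.51.139 AND mask = 189.238.48.0
166.11.31.214 AND mask = 166.11.28.0
No, different subnets (189.238.48.0 vs 166.11.28.0)


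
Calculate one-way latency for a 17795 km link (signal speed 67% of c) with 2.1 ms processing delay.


Speed = 0.67 * 3e5 km/s = 201000 km/s
Propagation delay = 17795 / 201000 = 0.0885 s = 88.5323 ms
Processing delay = 2.1 ms
Total one-way latency = 90.6323 ms


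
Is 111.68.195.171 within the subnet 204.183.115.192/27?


Subnet network: 204.183.115.192
Test IP AND mask: 111.68.195.160
No, 111.68.195.171 is not in 204.183.115.192/27


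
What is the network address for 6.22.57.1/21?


IP:   00000110.00010110.00111001.00000001
Mask: 11111111.11111111.11111000.00000000
AND operation:
Net:  00000110.00010110.00111000.00000000
Network: 6.22.56.0/21


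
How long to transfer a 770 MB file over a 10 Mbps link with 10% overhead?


Effective throughput = 10 * (1 - 10/100) = 9 Mbps
File size in Mb = 770 * 8 = 6160 Mb
Time = 6160 / 9
Time = 684.4444 seconds


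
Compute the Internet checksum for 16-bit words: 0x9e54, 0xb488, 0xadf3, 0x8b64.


Sum all words (with carry folding):
+ 0x9e54 = 0x9e54
+ 0xb488 = 0x52dd
+ 0xadf3 = 0x00d1
+ 0x8b64 = 0x8c35
One's complement: ~0x8c35
Checksum = 0x73ca


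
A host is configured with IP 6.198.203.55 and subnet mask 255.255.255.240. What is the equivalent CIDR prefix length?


Binary: 11111111.11111111.11111111.11110000
Count leading 1s
Prefix: /28


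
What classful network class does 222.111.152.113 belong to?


First octet: 222
Binary: 11011110
110xxxxx -> Class C (192-223)
Class C, default mask 255.255.255.0 (/24)


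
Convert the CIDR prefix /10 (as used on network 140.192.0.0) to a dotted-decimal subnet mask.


/10 means 10 network bits, 22 host bits
Binary: 11111111110000000000000000000000
Mask: 255.192.0.0


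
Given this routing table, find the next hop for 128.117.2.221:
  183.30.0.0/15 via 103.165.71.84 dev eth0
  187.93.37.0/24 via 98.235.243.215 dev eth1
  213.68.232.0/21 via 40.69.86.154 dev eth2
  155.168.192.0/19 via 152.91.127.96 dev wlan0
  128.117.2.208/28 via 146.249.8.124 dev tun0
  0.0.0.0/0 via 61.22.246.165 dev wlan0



Longest prefix match for 128.117.2.221:
  /15 183.30.0.0: no
  /24 187.93.37.0: no
  /21 213.68.232.0: no
  /19 155.168.192.0: no
  /28 128.117.2.208: MATCH
  /0 0.0.0.0: MATCH
Selected: next-hop 146.249.8.124 via tun0 (matched /28)


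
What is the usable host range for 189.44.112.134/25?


Network: 189.44.112.128
Broadcast: 189.44.112.255
First usable = network + 1
Last usable = broadcast - 1
Range: 189.44.112.129 to 189.44.112.254


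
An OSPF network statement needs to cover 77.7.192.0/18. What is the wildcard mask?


Subnet mask: 255.255.192.0
Wildcard = 255.255.255.255 - subnet mask
255 - 255 = 0
255 - 255 = 0
255 - 192 = 63
255 - 0 = 255
Wildcard: 0.0.63.255


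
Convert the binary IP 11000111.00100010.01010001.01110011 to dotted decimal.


11000111 = 199
00100010 = 34
01010001 = 81
01110011 = 115
IP: 199.34.81.115


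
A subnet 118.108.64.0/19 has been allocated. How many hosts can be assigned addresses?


Host bits = 32 - 19 = 13
Total addresses = 2^13 = 8192
Usable = total - 2 (network and broadcast)
Usable hosts: 8190


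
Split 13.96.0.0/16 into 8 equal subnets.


New prefix = 16 + 3 = 19
Each subnet has 8192 addresses
  13.96.0.0/19
  13.96.32.0/19
  13.96.64.0/19
  13.96.96.0/19
  13.96.128.0/19
  13.96.160.0/19
  13.96.192.0/19
  13.96.224.0/19
Subnets: 13.96.0.0/19, 13.96.32.0/19, 13.96.64.0/19, 13.96.96.0/19, 13.96.128.0/19, 13.96.160.0/19, 13.96.192.0/19, 13.96.224.0/19


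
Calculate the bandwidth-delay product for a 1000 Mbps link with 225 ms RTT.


BDP = bandwidth * RTT
= 1000 Mbps * 225 ms
= 1000 * 1e6 * 225 / 1000 bits
= 225000000 bits
= 28125000 bytes
= 27465.8203 KB
BDP = 225000000 bits (28125000 bytes)


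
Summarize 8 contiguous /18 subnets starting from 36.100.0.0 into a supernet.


Original prefix: /18
Number of subnets: 8 = 2^3
New prefix = 18 - 3 = 15
Supernet: 36.100.0.0/15


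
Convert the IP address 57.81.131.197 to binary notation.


57 = 00111001
81 = 01010001
131 = 10000011
197 = 11000101
Binary: 00111001.01010001.10000011.11000101


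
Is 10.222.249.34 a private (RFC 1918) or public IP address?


RFC 1918 private ranges:
  10.0.0.0/8 (10.0.0.0 - 10.255.255.255)
  172.16.0.0/12 (172.16.0.0 - 172.31.255.255)
  192.168.0.0/16 (192.168.0.0 - 192.168.255.255)
Private (in 10.0.0.0/8)


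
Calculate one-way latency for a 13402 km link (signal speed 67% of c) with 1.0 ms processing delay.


Speed = 0.67 * 3e5 km/s = 201000 km/s
Propagation delay = 13402 / 201000 = 0.0667 s = 66.6766 ms
Processing delay = 1.0 ms
Total one-way latency = 67.6766 ms


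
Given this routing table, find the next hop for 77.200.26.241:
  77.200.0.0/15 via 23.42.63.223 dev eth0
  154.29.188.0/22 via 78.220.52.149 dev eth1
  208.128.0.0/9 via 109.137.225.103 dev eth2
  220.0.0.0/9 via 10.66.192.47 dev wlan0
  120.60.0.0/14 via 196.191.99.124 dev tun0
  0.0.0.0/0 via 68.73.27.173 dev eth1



Longest prefix match for 77.200.26.241:
  /15 77.200.0.0: MATCH
  /22 154.29.188.0: no
  /9 208.128.0.0: no
  /9 220.0.0.0: no
  /14 120.60.0.0: no
  /0 0.0.0.0: MATCH
Selected: next-hop 23.42.63.223 via eth0 (matched /15)


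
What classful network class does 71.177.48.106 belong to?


First octet: 71
Binary: 01000111
0xxxxxxx -> Class A (1-126)
Class A, default mask 255.0.0.0 (/8)


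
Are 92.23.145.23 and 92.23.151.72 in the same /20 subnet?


Mask: 255.255.240.0
92.23.145.23 AND mask = 92.23.144.0
92.23.151.72 AND mask = 92.23.144.0
Yes, same subnet (92.23.144.0)


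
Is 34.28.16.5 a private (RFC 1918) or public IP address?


RFC 1918 private ranges:
  10.0.0.0/8 (10.0.0.0 - 10.255.255.255)
  172.16.0.0/12 (172.16.0.0 - 172.31.255.255)
  192.168.0.0/16 (192.168.0.0 - 192.168.255.255)
Public (not in any RFC 1918 range)


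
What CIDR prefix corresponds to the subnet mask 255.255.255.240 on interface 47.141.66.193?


Binary: 11111111.11111111.11111111.11110000
Count leading 1s
Prefix: /28


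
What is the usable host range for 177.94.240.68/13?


Network: 177.88.0.0
Broadcast: 177.95.255.255
First usable = network + 1
Last usable = broadcast - 1
Range: 177.88.0.1 to 177.95.255.254


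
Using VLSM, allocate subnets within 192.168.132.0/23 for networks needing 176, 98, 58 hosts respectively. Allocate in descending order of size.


176 hosts -> /24 (254 usable): 192.168.132.0/24
98 hosts -> /25 (126 usable): 192.168.133.0/25
58 hosts -> /26 (62 usable): 192.168.133.128/26
Allocation: 192.168.132.0/24 (176 hosts, 254 usable); 192.168.133.0/25 (98 hosts, 126 usable); 192.168.133.128/26 (58 hosts, 62 usable)


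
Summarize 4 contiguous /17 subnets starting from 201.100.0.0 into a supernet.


Original prefix: /17
Number of subnets: 4 = 2^2
New prefix = 17 - 2 = 15
Supernet: 201.100.0.0/15


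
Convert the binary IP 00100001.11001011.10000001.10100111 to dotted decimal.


00100001 = 33
11001011 = 203
10000001 = 129
10100111 = 167
IP: 33.203.129.167


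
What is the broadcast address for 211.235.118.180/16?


Network: 211.235.0.0/16
Host bits = 16
Set all host bits to 1:
Broadcast: 211.235.255.255


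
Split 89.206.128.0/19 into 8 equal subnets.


New prefix = 19 + 3 = 22
Each subnet has 1024 addresses
  89.206.128.0/22
  89.206.132.0/22
  89.206.136.0/22
  89.206.140.0/22
  89.206.144.0/22
  89.206.148.0/22
  89.206.152.0/22
  89.206.156.0/22
Subnets: 89.206.128.0/22, 89.206.132.0/22, 89.206.136.0/22, 89.206.140.0/22, 89.206.144.0/22, 89.206.148.0/22, 89.206.152.0/22, 89.206.156.0/22


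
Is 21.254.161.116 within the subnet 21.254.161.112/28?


Subnet network: 21.254.161.112
Test IP AND mask: 21.254.161.112
Yes, 21.254.161.116 is in 21.254.161.112/28


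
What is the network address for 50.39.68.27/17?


IP:   00110010.00100111.01000100.00011011
Mask: 11111111.11111111.10000000.00000000
AND operation:
Net:  00110010.00100111.00000000.00000000
Network: 50.39.0.0/17


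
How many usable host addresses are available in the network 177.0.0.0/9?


Host bits = 32 - 9 = 23
Total addresses = 2^23 = 8388608
Usable = total - 2 (network and broadcast)
Usable hosts: 8388606


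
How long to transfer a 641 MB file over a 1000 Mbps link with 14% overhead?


Effective throughput = 1000 * (1 - 14/100) = 860 Mbps
File size in Mb = 641 * 8 = 5128 Mb
Time = 5128 / 860
Time = 5.9628 seconds


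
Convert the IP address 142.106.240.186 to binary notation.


142 = 10001110
106 = 01101010
240 = 11110000
186 = 10111010
Binary: 10001110.01101010.11110000.10111010


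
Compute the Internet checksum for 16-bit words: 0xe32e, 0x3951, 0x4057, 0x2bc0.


Sum all words (with carry folding):
+ 0xe32e = 0xe32e
+ 0x3951 = 0x1c80
+ 0x4057 = 0x5cd7
+ 0x2bc0 = 0x8897
One's complement: ~0x8897
Checksum = 0x7768


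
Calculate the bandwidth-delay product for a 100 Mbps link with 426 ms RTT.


BDP = bandwidth * RTT
= 100 Mbps * 426 ms
= 100 * 1e6 * 426 / 1000 bits
= 42600000 bits
= 5325000 bytes
= 5200.1953 KB
BDP = 42600000 bits (5325000 bytes)


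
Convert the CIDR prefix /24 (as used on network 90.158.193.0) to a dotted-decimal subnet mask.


/24 means 24 network bits, 8 host bits
Binary: 11111111111111111111111100000000
Mask: 255.255.255.0


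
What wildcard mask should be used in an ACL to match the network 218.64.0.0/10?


Subnet mask: 255.192.0.0
Wildcard = 255.255.255.255 - subnet mask
255 - 255 = 0
255 - 192 = 63
255 - 0 = 255
255 - 0 = 255
Wildcard: 0.63.255.255


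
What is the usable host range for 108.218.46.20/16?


Network: 108.218.0.0
Broadcast: 108.218.255.255
First usable = network + 1
Last usable = broadcast - 1
Range: 108.218.0.1 to 108.218.255.254


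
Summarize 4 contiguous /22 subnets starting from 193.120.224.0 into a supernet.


Original prefix: /22
Number of subnets: 4 = 2^2
New prefix = 22 - 2 = 20
Supernet: 193.120.224.0/20


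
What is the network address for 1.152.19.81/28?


IP:   00000001.10011000.00010011.01010001
Mask: 11111111.11111111.11111111.11110000
AND operation:
Net:  00000001.10011000.00010011.01010000
Network: 1.152.19.80/28


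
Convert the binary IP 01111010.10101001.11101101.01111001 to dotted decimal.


01111010 = 122
10101001 = 169
11101101 = 237
01111001 = 121
IP: 122.169.237.121


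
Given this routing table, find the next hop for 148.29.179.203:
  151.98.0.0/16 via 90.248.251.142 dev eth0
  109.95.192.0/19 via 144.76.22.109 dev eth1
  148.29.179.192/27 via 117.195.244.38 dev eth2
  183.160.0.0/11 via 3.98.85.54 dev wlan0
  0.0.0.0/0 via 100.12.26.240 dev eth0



Longest prefix match for 148.29.179.203:
  /16 151.98.0.0: no
  /19 109.95.192.0: no
  /27 148.29.179.192: MATCH
  /11 183.160.0.0: no
  /0 0.0.0.0: MATCH
Selected: next-hop 117.195.244.38 via eth2 (matched /27)


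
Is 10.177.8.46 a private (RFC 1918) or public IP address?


RFC 1918 private ranges:
  10.0.0.0/8 (10.0.0.0 - 10.255.255.255)
  172.16.0.0/12 (172.16.0.0 - 172.31.255.255)
  192.168.0.0/16 (192.168.0.0 - 192.168.255.255)
Private (in 10.0.0.0/8)


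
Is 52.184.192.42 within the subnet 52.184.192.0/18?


Subnet network: 52.184.192.0
Test IP AND mask: 52.184.192.0
Yes, 52.184.192.42 is in 52.184.192.0/18


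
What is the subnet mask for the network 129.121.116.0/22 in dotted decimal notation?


/22 means 22 network bits, 10 host bits
Binary: 11111111111111111111110000000000
Mask: 255.255.252.0


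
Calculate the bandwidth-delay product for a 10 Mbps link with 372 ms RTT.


BDP = bandwidth * RTT
= 10 Mbps * 372 ms
= 10 * 1e6 * 372 / 1000 bits
= 3720000 bits
= 465000 bytes
= 454.1016 KB
BDP = 3720000 bits (465000 bytes)


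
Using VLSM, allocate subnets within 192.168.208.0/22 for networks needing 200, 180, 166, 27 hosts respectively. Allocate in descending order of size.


200 hosts -> /24 (254 usable): 192.168.208.0/24
180 hosts -> /24 (254 usable): 192.168.209.0/24
166 hosts -> /24 (254 usable): 192.168.210.0/24
27 hosts -> /27 (30 usable): 192.168.211.0/27
Allocation: 192.168.208.0/24 (200 hosts, 254 usable); 192.168.209.0/24 (180 hosts, 254 usable); 192.168.210.0/24 (166 hosts, 254 usable); 192.168.211.0/27 (27 hosts, 30 usable)


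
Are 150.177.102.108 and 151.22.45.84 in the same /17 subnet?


Mask: 255.255.128.0
150.177.102.108 AND mask = 150.177.0.0
151.22.45.84 AND mask = 151.22.0.0
No, different subnets (150.177.0.0 vs 151.22.0.0)


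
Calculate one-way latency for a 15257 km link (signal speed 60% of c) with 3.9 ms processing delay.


Speed = 0.6 * 3e5 km/s = 180000 km/s
Propagation delay = 15257 / 180000 = 0.0848 s = 84.7611 ms
Processing delay = 3.9 ms
Total one-way latency = 88.6611 ms


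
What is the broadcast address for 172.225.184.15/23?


Network: 172.225.184.0/23
Host bits = 9
Set all host bits to 1:
Broadcast: 172.225.185.255
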